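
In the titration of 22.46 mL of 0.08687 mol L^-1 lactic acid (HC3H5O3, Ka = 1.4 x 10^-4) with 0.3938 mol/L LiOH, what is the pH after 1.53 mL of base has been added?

Initial n(HC3H5O3) = 0.08687 x 0.02246 = 0.001951 mol.
n(LiOH) added = 0.3938 x 0.001530 = 0.0006025 mol, converting that many moles of HC3H5O3 to C3H5O3-.
Remaining n(HC3H5O3) = 0.001349 mol; n(C3H5O3-) = 0.0006025 mol.
By Henderson-Hasselbalch, pH = pKa + log([A^-]/[HA]) = 3.85 + log(0.0006025/0.001349) = 3.85 + (-0.35) = 3.50.

3.50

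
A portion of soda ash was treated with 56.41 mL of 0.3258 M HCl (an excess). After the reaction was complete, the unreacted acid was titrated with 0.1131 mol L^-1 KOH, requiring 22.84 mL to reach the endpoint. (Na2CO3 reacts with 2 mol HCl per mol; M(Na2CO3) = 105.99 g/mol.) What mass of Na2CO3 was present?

0.837 g

Total n(HCl) added = 0.3258 x 0.05641 = 0.01838 mol.
n(KOH) used = 0.1131 x 0.02284 = 0.002583 mol, which equals the excess n(HCl).
So n(HCl) consumed by the sample = 0.01838 - 0.002583 = 0.01580 mol.
n(Na2CO3) = 0.01580 / 2 = 0.007898 mol.
mass = 0.007898 mol x 105.99 g/mol = 0.837 g.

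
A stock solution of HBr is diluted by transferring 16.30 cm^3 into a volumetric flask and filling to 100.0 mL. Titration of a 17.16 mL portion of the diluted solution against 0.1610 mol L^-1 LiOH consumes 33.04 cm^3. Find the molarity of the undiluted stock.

n(LiOH) = 0.1610 x 0.03304 = 0.005319 mol.
n(HBr) in the aliquot = 0.005319 mol.
[diluted HBr] = 0.005319 / 0.01716 = 0.3100 M.
Dilution factor = 100.0/16.30 = 6.135, so [stock] = 0.3100 x 6.135 = 1.90 M.

1.90 M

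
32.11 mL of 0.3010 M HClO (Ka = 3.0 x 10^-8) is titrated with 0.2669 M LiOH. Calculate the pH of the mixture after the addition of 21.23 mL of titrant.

Initial n(HClO) = 0.3010 x 0.03211 = 0.009665 mol.
n(LiOH) added = 0.2669 x 0.02123 = 0.005666 mol, converting that many moles of HClO to ClO-.
Remaining n(HClO) = 0.003999 mol; n(ClO-) = 0.005666 mol.
By Henderson-Hasselbalch, pH = pKa + log([A^-]/[HA]) = 7.52 + log(0.005666/0.003999) = 7.52 + (+0.15) = 7.67.

7.67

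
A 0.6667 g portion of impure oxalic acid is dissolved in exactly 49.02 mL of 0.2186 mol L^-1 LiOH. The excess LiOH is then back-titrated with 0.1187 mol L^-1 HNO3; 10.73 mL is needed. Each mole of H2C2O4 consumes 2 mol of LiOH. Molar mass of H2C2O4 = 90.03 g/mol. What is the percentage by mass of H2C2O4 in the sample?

63.8%

Total n(LiOH) added = 0.2186 x 0.04902 = 0.01072 mol.
n(HNO3) used = 0.1187 x 0.01073 = 0.001274 mol, which equals the excess n(LiOH).
So n(LiOH) consumed by the sample = 0.01072 - 0.001274 = 0.009442 mol.
n(H2C2O4) = 0.009442 / 2 = 0.004721 mol.
mass H2C2O4 = 0.004721 x 90.03 = 0.4250 g, so %H2C2O4 = 0.4250/0.6667 x 100 = 63.8%.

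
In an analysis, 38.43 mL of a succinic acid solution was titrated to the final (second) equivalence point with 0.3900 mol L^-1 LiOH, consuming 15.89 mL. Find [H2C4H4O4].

0.0806 M

n(LiOH) = 0.3900 x 0.01589 = 0.006197 mol.
At the final (second) equivalence point, 2 mol OH^- react per mol H2C4H4O4, so n(H2C4H4O4) = 0.006197 / 2 = 0.003099 mol.
[H2C4H4O4] = 0.003099 / 0.03843 L = 0.0806 M.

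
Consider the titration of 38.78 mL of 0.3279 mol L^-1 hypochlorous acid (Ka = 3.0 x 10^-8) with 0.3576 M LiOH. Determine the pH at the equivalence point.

n(HClO) = 0.3279 x 0.03878 = 0.01272 mol; V(LiOH) at equivalence = 0.01272/0.3576 = 0.03556 L.
At equivalence all the acid is converted to ClO-; total volume = 0.03878 + 0.03556 = 0.07434 L, so [ClO-] = 0.01272/0.07434 = 0.1711 M.
Kb = Kw/Ka = 1.0e-14 / 3.0 x 10^-8 = 3.33e-7.
[OH^-] = sqrt(Kb x [ClO-]) = sqrt(3.33e-7 x 0.1711) = 0.000239 M.
pOH = 3.62, so pH = 14.00 - 3.62 = 10.38.

10.38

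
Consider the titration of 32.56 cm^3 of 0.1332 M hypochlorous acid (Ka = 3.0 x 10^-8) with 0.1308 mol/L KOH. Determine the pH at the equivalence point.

10.17

n(HClO) = 0.1332 x 0.03256 = 0.004337 mol; V(KOH) at equivalence = 0.004337/0.1308 = 0.03316 L.
At equivalence all the acid is converted to ClO-; total volume = 0.03256 + 0.03316 = 0.06572 L, so [ClO-] = 0.004337/0.06572 = 0.06599 M.
Kb = Kw/Ka = 1.0e-14 / 3.0 x 10^-8 = 3.33e-7.
[OH^-] = sqrt(Kb x [ClO-]) = sqrt(3.33e-7 x 0.06599) = 0.000148 M.
pOH = 3.83, so pH = 14.00 - 3.83 = 10.17.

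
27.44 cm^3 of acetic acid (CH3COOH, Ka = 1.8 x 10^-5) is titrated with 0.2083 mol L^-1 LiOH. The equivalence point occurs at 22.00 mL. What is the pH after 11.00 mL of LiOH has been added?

4.74

11.00 mL is exactly half the equivalence volume (22.00/2), i.e. the half-equivalence point.
There, n(HA) = n(A^-), so pH = pKa = -log(1.8 x 10^-5) = 4.74.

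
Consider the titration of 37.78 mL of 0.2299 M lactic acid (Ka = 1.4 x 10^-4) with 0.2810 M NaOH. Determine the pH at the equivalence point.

n(HC3H5O3) = 0.2299 x 0.03778 = 0.008686 mol; V(NaOH) at equivalence = 0.008686/0.2810 = 0.03091 L.
At equivalence all the acid is converted to C3H5O3-; total volume = 0.03778 + 0.03091 = 0.06869 L, so [C3H5O3-] = 0.008686/0.06869 = 0.1264 M.
Kb = Kw/Ka = 1.0e-14 / 1.4 x 10^-4 = 7.14e-11.
[OH^-] = sqrt(Kb x [C3H5O3-]) = sqrt(7.14e-11 x 0.1264) = 3.01e-6 M.
pOH = 5.52, so pH = 14.00 - 5.52 = 8.48.

8.48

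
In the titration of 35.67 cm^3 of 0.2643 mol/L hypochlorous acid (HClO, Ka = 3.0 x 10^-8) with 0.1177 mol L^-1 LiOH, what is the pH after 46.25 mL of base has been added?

7.66

Initial n(HClO) = 0.2643 x 0.03567 = 0.009428 mol.
n(LiOH) added = 0.1177 x 0.04625 = 0.005444 mol, converting that many moles of HClO to ClO-.
Remaining n(HClO) = 0.003984 mol; n(ClO-) = 0.005444 mol.
By Henderson-Hasselbalch, pH = pKa + log([A^-]/[HA]) = 7.52 + log(0.005444/0.003984) = 7.52 + (+0.14) = 7.66.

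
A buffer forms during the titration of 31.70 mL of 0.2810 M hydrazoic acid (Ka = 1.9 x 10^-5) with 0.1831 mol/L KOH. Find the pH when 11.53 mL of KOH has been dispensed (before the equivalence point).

4.21

Initial n(HN3) = 0.2810 x 0.03170 = 0.008908 mol.
n(KOH) added = 0.1831 x 0.01153 = 0.002111 mol, converting that many moles of HN3 to N3-.
Remaining n(HN3) = 0.006797 mol; n(N3-) = 0.002111 mol.
By Henderson-Hasselbalch, pH = pKa + log([A^-]/[HA]) = 4.72 + log(0.002111/0.006797) = 4.72 + (-0.51) = 4.21.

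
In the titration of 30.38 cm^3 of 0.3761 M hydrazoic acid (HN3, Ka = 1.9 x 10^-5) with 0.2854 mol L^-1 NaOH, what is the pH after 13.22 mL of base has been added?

Initial n(HN3) = 0.3761 x 0.03038 = 0.01143 mol.
n(NaOH) added = 0.2854 x 0.01322 = 0.003773 mol, converting that many moles of HN3 to N3-.
Remaining n(HN3) = 0.007653 mol; n(N3-) = 0.003773 mol.
By Henderson-Hasselbalch, pH = pKa + log([A^-]/[HA]) = 4.72 + log(0.003773/0.007653) = 4.72 + (-0.31) = 4.41.

4.41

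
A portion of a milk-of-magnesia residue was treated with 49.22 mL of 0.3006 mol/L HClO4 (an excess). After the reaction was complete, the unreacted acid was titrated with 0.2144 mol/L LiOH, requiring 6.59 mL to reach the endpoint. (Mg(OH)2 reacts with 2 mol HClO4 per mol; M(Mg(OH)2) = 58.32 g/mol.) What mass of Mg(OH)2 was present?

Total n(HClO4) added = 0.3006 x 0.04922 = 0.01480 mol.
n(LiOH) used = 0.2144 x 0.006590 = 0.001413 mol, which equals the excess n(HClO4).
So n(HClO4) consumed by the sample = 0.01480 - 0.001413 = 0.01338 mol.
n(Mg(OH)2) = 0.01338 / 2 = 0.006691 mol.
mass = 0.006691 mol x 58.32 g/mol = 0.390 g.

0.390 g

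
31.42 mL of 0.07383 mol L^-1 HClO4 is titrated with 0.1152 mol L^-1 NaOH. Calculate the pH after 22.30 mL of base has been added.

n(acid) = 0.07383 x 0.03142 = 0.002320 mol; n(NaOH) added = 0.1152 x 0.02230 = 0.002569 mol.
Base is in excess by 0.002569 - 0.002320 = 0.0002492 mol in a total volume of 0.05372 L.
[OH^-] = 0.0002492/0.05372 = 0.004639 M, so pOH = 2.33 and pH = 14.00 - 2.33 = 11.67.

11.67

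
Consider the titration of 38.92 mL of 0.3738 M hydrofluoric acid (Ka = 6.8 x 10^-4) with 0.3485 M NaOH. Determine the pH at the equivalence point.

n(HF) = 0.3738 x 0.03892 = 0.01455 mol; V(NaOH) at equivalence = 0.01455/0.3485 = 0.04175 L.
At equivalence all the acid is converted to F-; total volume = 0.03892 + 0.04175 = 0.08067 L, so [F-] = 0.01455/0.08067 = 0.1804 M.
Kb = Kw/Ka = 1.0e-14 / 6.8 x 10^-4 = 1.47e-11.
[OH^-] = sqrt(Kb x [F-]) = sqrt(1.47e-11 x 0.1804) = 1.63e-6 M.
pOH = 5.79, so pH = 14.00 - 5.79 = 8.21.

8.21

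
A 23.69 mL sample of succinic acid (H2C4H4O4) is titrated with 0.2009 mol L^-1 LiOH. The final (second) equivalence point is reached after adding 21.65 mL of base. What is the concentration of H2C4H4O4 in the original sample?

0.0918 M

n(LiOH) = 0.2009 x 0.02165 = 0.004349 mol.
At the final (second) equivalence point, 2 mol OH^- react per mol H2C4H4O4, so n(H2C4H4O4) = 0.004349 / 2 = 0.002175 mol.
[H2C4H4O4] = 0.002175 / 0.02369 L = 0.0918 M.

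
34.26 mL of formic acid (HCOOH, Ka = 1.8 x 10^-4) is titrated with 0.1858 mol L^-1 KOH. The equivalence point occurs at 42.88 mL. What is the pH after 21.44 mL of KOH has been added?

3.74

21.44 mL is exactly half the equivalence volume (42.88/2), i.e. the half-equivalence point.
There, n(HA) = n(A^-), so pH = pKa = -log(1.8 x 10^-4) = 3.74.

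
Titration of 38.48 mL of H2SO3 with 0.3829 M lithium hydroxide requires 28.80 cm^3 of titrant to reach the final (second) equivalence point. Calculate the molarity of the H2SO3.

n(LiOH) = 0.3829 x 0.02880 = 0.01103 mol.
At the final (second) equivalence point, 2 mol OH^- react per mol H2SO3, so n(H2SO3) = 0.01103 / 2 = 0.005514 mol.
[H2SO3] = 0.005514 / 0.03848 L = 0.143 M.

0.143 M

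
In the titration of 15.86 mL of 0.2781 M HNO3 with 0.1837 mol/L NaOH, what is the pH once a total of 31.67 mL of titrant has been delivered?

n(acid) = 0.2781 x 0.01586 = 0.004411 mol; n(NaOH) added = 0.1837 x 0.03167 = 0.005818 mol.
Base is in excess by 0.005818 - 0.004411 = 0.001407 mol in a total volume of 0.04753 L.
[OH^-] = 0.001407/0.04753 = 0.02960 M, so pOH = 1.53 and pH = 14.00 - 1.53 = 12.47.

12.47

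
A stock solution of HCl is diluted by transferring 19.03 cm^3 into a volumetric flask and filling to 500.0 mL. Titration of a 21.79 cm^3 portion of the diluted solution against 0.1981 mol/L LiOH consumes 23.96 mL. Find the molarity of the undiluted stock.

5.72 M

n(LiOH) = 0.1981 x 0.02396 = 0.004746 mol.
n(HCl) in the aliquot = 0.004746 mol.
[diluted HCl] = 0.004746 / 0.02179 = 0.2178 M.
Dilution factor = 500.0/19.03 = 26.27, so [stock] = 0.2178 x 26.27 = 5.72 M.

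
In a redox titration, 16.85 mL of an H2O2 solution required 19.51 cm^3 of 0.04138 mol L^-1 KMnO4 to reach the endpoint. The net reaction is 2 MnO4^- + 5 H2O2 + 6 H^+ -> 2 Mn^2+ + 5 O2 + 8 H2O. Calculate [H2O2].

n(KMnO4) = 0.04138 x 0.01951 = 0.0008073 mol.
From the balanced equation, 2 mol KMnO4 reacts with 5 mol H2O2, so n(H2O2) = 0.0008073 x 5/2 = 0.002018 mol.
[H2O2] = 0.002018 / 0.01685 L = 0.120 M.

0.120 M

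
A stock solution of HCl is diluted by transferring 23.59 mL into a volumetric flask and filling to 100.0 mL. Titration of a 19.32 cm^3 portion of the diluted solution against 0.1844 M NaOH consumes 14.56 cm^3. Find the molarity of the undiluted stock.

0.589 M

n(NaOH) = 0.1844 x 0.01456 = 0.002685 mol.
n(HCl) in the aliquot = 0.002685 mol.
[diluted HCl] = 0.002685 / 0.01932 = 0.1390 M.
Dilution factor = 100.0/23.59 = 4.239, so [stock] = 0.1390 x 4.239 = 0.589 M.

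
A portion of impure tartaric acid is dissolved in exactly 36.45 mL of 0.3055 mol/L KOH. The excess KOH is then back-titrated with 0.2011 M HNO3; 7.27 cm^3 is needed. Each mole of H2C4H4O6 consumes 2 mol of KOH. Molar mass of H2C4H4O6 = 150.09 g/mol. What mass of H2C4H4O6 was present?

Total n(KOH) added = 0.3055 x 0.03645 = 0.01114 mol.
n(HNO3) used = 0.2011 x 0.007270 = 0.001462 mol, which equals the excess n(KOH).
So n(KOH) consumed by the sample = 0.01114 - 0.001462 = 0.009673 mol.
n(H2C4H4O6) = 0.009673 / 2 = 0.004837 mol.
mass = 0.004837 mol x 150.09 g/mol = 0.726 g.

0.726 g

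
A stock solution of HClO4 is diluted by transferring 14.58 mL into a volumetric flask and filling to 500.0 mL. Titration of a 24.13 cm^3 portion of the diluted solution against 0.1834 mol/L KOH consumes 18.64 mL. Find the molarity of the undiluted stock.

n(KOH) = 0.1834 x 0.01864 = 0.003419 mol.
n(HClO4) in the aliquot = 0.003419 mol.
[diluted HClO4] = 0.003419 / 0.02413 = 0.1417 M.
Dilution factor = 500.0/14.58 = 34.29, so [stock] = 0.1417 x 34.29 = 4.86 M.

4.86 M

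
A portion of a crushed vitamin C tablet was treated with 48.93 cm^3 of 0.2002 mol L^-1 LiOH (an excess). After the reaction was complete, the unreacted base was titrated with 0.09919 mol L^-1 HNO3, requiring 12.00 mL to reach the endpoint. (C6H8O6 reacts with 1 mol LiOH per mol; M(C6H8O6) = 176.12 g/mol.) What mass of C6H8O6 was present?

1.52 g

Total n(LiOH) added = 0.2002 x 0.04893 = 0.009796 mol.
n(HNO3) used = 0.09919 x 0.01200 = 0.001190 mol, which equals the excess n(LiOH).
So n(LiOH) consumed by the sample = 0.009796 - 0.001190 = 0.008606 mol.
n(C6H8O6) = 0.008606 / 1 = 0.008606 mol.
mass = 0.008606 mol x 176.12 g/mol = 1.52 g.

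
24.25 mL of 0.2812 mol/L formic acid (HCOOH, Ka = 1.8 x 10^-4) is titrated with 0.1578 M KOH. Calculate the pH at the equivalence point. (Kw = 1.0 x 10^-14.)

n(HCOOH) = 0.2812 x 0.02425 = 0.006819 mol; V(KOH) at equivalence = 0.006819/0.1578 = 0.04321 L.
At equivalence all the acid is converted to HCOO-; total volume = 0.02425 + 0.04321 = 0.06746 L, so [HCOO-] = 0.006819/0.06746 = 0.1011 M.
Kb = Kw/Ka = 1.0e-14 / 1.8 x 10^-4 = 5.56e-11.
[OH^-] = sqrt(Kb x [HCOO-]) = sqrt(5.56e-11 x 0.1011) = 2.37e-6 M.
pOH = 5.63, so pH = 14.00 - 5.63 = 8.37.

8.37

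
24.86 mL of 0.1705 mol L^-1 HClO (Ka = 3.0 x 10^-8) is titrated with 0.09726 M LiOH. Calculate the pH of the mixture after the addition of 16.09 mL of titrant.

Initial n(HClO) = 0.1705 x 0.02486 = 0.004239 mol.
n(LiOH) added = 0.09726 x 0.01609 = 0.001565 mol, converting that many moles of HClO to ClO-.
Remaining n(HClO) = 0.002674 mol; n(ClO-) = 0.001565 mol.
By Henderson-Hasselbalch, pH = pKa + log([A^-]/[HA]) = 7.52 + log(0.001565/0.002674) = 7.52 + (-0.23) = 7.29.

7.29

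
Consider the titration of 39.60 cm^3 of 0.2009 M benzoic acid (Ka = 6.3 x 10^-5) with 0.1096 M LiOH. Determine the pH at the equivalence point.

n(C6H5COOH) = 0.2009 x 0.03960 = 0.007956 mol; V(LiOH) at equivalence = 0.007956/0.1096 = 0.07259 L.
At equivalence all the acid is converted to C6H5COO-; total volume = 0.03960 + 0.07259 = 0.1122 L, so [C6H5COO-] = 0.007956/0.1122 = 0.07091 M.
Kb = Kw/Ka = 1.0e-14 / 6.3 x 10^-5 = 1.59e-10.
[OH^-] = sqrt(Kb x [C6H5COO-]) = sqrt(1.59e-10 x 0.07091) = 3.36e-6 M.
pOH = 5.47, so pH = 14.00 - 5.47 = 8.53.

8.53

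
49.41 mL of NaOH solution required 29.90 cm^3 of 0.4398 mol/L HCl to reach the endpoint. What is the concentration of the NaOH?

n(HCl) delivered = 0.4398 x 0.02990 = 0.01315 mol.
For a 1:1 reaction, n(NaOH) = 0.01315 mol.
[NaOH] = 0.01315 mol / 0.04941 L = 0.266 M.

0.266 M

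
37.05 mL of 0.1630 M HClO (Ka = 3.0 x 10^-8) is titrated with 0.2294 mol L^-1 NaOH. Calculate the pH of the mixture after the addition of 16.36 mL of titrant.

7.74

Initial n(HClO) = 0.1630 x 0.03705 = 0.006039 mol.
n(NaOH) added = 0.2294 x 0.01636 = 0.003753 mol, converting that many moles of HClO to ClO-.
Remaining n(HClO) = 0.002286 mol; n(ClO-) = 0.003753 mol.
By Henderson-Hasselbalch, pH = pKa + log([A^-]/[HA]) = 7.52 + log(0.003753/0.002286) = 7.52 + (+0.22) = 7.74.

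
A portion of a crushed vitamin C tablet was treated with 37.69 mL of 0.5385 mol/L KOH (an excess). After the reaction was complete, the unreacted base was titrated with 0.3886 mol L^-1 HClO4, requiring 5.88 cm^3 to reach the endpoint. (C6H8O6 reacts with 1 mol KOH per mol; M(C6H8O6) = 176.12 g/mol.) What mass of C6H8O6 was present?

3.17 g

Total n(KOH) added = 0.5385 x 0.03769 = 0.02030 mol.
n(HClO4) used = 0.3886 x 0.005880 = 0.002285 mol, which equals the excess n(KOH).
So n(KOH) consumed by the sample = 0.02030 - 0.002285 = 0.01801 mol.
n(C6H8O6) = 0.01801 / 1 = 0.01801 mol.
mass = 0.01801 mol x 176.12 g/mol = 3.17 g.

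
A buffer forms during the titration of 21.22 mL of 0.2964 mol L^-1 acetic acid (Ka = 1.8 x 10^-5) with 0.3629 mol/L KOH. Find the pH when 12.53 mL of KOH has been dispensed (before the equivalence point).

Initial n(CH3COOH) = 0.2964 x 0.02122 = 0.006290 mol.
n(KOH) added = 0.3629 x 0.01253 = 0.004547 mol, converting that many moles of CH3COOH to CH3COO-.
Remaining n(CH3COOH) = 0.001742 mol; n(CH3COO-) = 0.004547 mol.
By Henderson-Hasselbalch, pH = pKa + log([A^-]/[HA]) = 4.74 + log(0.004547/0.001742) = 4.74 + (+0.42) = 5.16.

5.16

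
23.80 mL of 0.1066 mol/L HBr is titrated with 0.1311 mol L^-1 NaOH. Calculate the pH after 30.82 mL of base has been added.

n(acid) = 0.1066 x 0.02380 = 0.002537 mol; n(NaOH) added = 0.1311 x 0.03082 = 0.004041 mol.
Base is in excess by 0.004041 - 0.002537 = 0.001503 mol in a total volume of 0.05462 L.
[OH^-] = 0.001503/0.05462 = 0.02753 M, so pOH = 1.56 and pH = 14.00 - 1.56 = 12.44.

12.44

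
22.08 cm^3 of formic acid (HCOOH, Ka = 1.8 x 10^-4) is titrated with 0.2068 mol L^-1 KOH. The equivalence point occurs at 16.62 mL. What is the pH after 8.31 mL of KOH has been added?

8.31 mL is exactly half the equivalence volume (16.62/2), i.e. the half-equivalence point.
There, n(HA) = n(A^-), so pH = pKa = -log(1.8 x 10^-4) = 3.74.

3.74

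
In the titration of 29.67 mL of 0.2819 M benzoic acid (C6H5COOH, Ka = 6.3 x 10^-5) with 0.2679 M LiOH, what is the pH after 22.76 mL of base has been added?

4.63

Initial n(C6H5COOH) = 0.2819 x 0.02967 = 0.008364 mol.
n(LiOH) added = 0.2679 x 0.02276 = 0.006097 mol, converting that many moles of C6H5COOH to C6H5COO-.
Remaining n(C6H5COOH) = 0.002267 mol; n(C6H5COO-) = 0.006097 mol.
By Henderson-Hasselbalch, pH = pKa + log([A^-]/[HA]) = 4.20 + log(0.006097/0.002267) = 4.20 + (+0.43) = 4.63.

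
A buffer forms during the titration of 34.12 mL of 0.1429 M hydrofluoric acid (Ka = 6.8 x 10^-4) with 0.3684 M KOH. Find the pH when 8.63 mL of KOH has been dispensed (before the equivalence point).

Initial n(HF) = 0.1429 x 0.03412 = 0.004876 mol.
n(KOH) added = 0.3684 x 0.008630 = 0.003179 mol, converting that many moles of HF to F-.
Remaining n(HF) = 0.001696 mol; n(F-) = 0.003179 mol.
By Henderson-Hasselbalch, pH = pKa + log([A^-]/[HA]) = 3.17 + log(0.003179/0.001696) = 3.17 + (+0.27) = 3.44.

3.44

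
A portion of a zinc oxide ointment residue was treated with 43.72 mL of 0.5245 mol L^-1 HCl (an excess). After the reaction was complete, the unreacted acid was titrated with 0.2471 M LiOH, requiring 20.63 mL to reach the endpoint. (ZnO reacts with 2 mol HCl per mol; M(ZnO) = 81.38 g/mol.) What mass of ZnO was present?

Total n(HCl) added = 0.5245 x 0.04372 = 0.02293 mol.
n(LiOH) used = 0.2471 x 0.02063 = 0.005098 mol, which equals the excess n(HCl).
So n(HCl) consumed by the sample = 0.02293 - 0.005098 = 0.01783 mol.
n(ZnO) = 0.01783 / 2 = 0.008917 mol.
mass = 0.008917 mol x 81.38 g/mol = 0.726 g.

0.726 g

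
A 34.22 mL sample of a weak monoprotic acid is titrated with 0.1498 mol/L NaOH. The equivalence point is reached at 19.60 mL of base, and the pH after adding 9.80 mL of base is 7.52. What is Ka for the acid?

9.80 mL is half of the equivalence volume, so this is the half-equivalence point where [HA] = [A^-].
At half-equivalence pH = pKa, so pKa = 7.52.
Ka = 10^(-7.52) = 3.0 x 10^-8.

3.0 x 10^-8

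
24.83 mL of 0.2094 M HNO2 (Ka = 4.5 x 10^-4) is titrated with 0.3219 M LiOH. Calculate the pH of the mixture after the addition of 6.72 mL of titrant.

3.20

Initial n(HNO2) = 0.2094 x 0.02483 = 0.005199 mol.
n(LiOH) added = 0.3219 x 0.006720 = 0.002163 mol, converting that many moles of HNO2 to NO2-.
Remaining n(HNO2) = 0.003036 mol; n(NO2-) = 0.002163 mol.
By Henderson-Hasselbalch, pH = pKa + log([A^-]/[HA]) = 3.35 + log(0.002163/0.003036) = 3.35 + (-0.15) = 3.20.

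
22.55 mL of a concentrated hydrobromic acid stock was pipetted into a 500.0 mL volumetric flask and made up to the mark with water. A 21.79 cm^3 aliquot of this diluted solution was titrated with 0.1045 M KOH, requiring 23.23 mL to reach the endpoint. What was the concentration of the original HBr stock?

n(KOH) = 0.1045 x 0.02323 = 0.002428 mol.
n(HBr) in the aliquot = 0.002428 mol.
[diluted HBr] = 0.002428 / 0.02179 = 0.1114 M.
Dilution factor = 500.0/22.55 = 22.17, so [stock] = 0.1114 x 22.17 = 2.47 M.

2.47 M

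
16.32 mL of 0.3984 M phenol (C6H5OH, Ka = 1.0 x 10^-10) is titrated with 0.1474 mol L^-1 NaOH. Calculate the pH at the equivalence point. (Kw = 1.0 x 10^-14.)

n(C6H5OH) = 0.3984 x 0.01632 = 0.006502 mol; V(NaOH) at equivalence = 0.006502/0.1474 = 0.04411 L.
At equivalence all the acid is converted to C6H5O-; total volume = 0.01632 + 0.04411 = 0.06043 L, so [C6H5O-] = 0.006502/0.06043 = 0.1076 M.
Kb = Kw/Ka = 1.0e-14 / 1.0 x 10^-10 = 0.000100.
[OH^-] = sqrt(Kb x [C6H5O-]) = sqrt(0.000100 x 0.1076) = 0.00328 M.
pOH = 2.48, so pH = 14.00 - 2.48 = 11.52.

11.52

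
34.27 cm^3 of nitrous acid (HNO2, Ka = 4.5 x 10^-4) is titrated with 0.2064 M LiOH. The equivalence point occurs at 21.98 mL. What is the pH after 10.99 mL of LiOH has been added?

3.35

10.99 mL is exactly half the equivalence volume (21.98/2), i.e. the half-equivalence point.
There, n(HA) = n(A^-), so pH = pKa = -log(4.5 x 10^-4) = 3.35.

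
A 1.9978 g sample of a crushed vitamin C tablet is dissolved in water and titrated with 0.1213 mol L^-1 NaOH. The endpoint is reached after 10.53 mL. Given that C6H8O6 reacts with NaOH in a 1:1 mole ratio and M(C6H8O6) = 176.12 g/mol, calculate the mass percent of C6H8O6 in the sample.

11.3%

n(NaOH) = 0.1213 x 0.01053 = 0.001277 mol.
n(C6H8O6) = 0.001277 / 1 = 0.001277 mol.
mass of C6H8O6 = 0.001277 x 176.12 = 0.2250 g.
% purity = 0.2250 / 1.9978 x 100 = 11.3%.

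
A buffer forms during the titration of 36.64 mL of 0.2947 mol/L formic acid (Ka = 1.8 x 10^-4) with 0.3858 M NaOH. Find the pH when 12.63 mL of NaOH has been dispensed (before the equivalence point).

3.66

Initial n(HCOOH) = 0.2947 x 0.03664 = 0.01080 mol.
n(NaOH) added = 0.3858 x 0.01263 = 0.004873 mol, converting that many moles of HCOOH to HCOO-.
Remaining n(HCOOH) = 0.005925 mol; n(HCOO-) = 0.004873 mol.
By Henderson-Hasselbalch, pH = pKa + log([A^-]/[HA]) = 3.74 + log(0.004873/0.005925) = 3.74 + (-0.08) = 3.66.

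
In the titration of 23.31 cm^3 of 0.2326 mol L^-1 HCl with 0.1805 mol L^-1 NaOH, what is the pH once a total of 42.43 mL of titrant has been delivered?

n(acid) = 0.2326 x 0.02331 = 0.005422 mol; n(NaOH) added = 0.1805 x 0.04243 = 0.007659 mol.
Base is in excess by 0.007659 - 0.005422 = 0.002237 mol in a total volume of 0.06574 L.
[OH^-] = 0.002237/0.06574 = 0.03402 M, so pOH = 1.47 and pH = 14.00 - 1.47 = 12.53.

12.53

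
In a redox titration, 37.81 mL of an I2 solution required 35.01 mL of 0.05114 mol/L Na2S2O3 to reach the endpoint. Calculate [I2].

n(Na2S2O3) = 0.05114 x 0.03501 = 0.001790 mol.
From the balanced equation, 2 mol Na2S2O3 reacts with 1 mol I2, so n(I2) = 0.001790 x 1/2 = 0.0008952 mol.
[I2] = 0.0008952 / 0.03781 L = 0.0237 M.

0.0237 M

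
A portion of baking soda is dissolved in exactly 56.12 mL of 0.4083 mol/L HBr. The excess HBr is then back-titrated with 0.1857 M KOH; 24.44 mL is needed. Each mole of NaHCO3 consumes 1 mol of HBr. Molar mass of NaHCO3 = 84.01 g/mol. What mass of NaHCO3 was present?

Total n(HBr) added = 0.4083 x 0.05612 = 0.02291 mol.
n(KOH) used = 0.1857 x 0.02444 = 0.004539 mol, which equals the excess n(HBr).
So n(HBr) consumed by the sample = 0.02291 - 0.004539 = 0.01838 mol.
n(NaHCO3) = 0.01838 / 1 = 0.01838 mol.
mass = 0.01838 mol x 84.01 g/mol = 1.54 g.

1.54 g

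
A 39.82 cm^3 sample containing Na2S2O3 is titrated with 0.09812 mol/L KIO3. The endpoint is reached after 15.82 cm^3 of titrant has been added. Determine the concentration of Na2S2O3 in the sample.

0.234 M

n(KIO3) = 0.09812 x 0.01582 = 0.001552 mol.
From the balanced equation, 1 mol KIO3 reacts with 6 mol Na2S2O3, so n(Na2S2O3) = 0.001552 x 6/1 = 0.009314 mol.
[Na2S2O3] = 0.009314 / 0.03982 L = 0.234 M.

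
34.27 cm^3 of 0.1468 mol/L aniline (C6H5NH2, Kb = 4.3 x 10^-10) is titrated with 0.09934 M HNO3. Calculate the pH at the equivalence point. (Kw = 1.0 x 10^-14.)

2.93

n(C6H5NH2) = 0.1468 x 0.03427 = 0.005031 mol; V(HNO3) at equivalence = 0.005031/0.09934 = 0.05064 L.
At equivalence the base is fully converted to C6H5NH3+; total volume = 0.08491 L, so [C6H5NH3+] = 0.005031/0.08491 = 0.05925 M.
Ka(C6H5NH3+) = Kw/Kb = 1.0e-14 / 4.3 x 10^-10 = 2.33e-5.
[H^+] = sqrt(Ka x [C6H5NH3+]) = sqrt(2.33e-5 x 0.05925) = 0.00117 M.
pH = -log(0.00117) = 2.93.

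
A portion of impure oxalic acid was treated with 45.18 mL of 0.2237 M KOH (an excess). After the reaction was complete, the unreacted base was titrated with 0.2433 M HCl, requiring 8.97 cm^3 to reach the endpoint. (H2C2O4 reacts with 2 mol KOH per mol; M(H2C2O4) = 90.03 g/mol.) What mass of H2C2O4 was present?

Total n(KOH) added = 0.2237 x 0.04518 = 0.01011 mol.
n(HCl) used = 0.2433 x 0.008970 = 0.002182 mol, which equals the excess n(KOH).
So n(KOH) consumed by the sample = 0.01011 - 0.002182 = 0.007924 mol.
n(H2C2O4) = 0.007924 / 2 = 0.003962 mol.
mass = 0.003962 mol x 90.03 g/mol = 0.357 g.

0.357 g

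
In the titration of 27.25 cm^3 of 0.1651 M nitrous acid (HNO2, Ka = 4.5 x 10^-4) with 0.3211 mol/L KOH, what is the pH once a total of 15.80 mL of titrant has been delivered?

12.13

n(acid) = 0.1651 x 0.02725 = 0.004499 mol; n(KOH) added = 0.3211 x 0.01580 = 0.005073 mol.
Base is in excess by 0.005073 - 0.004499 = 0.0005744 mol in a total volume of 0.04305 L.
[OH^-] = 0.0005744/0.04305 = 0.01334 M, so pOH = 1.87 and pH = 14.00 - 1.87 = 12.13.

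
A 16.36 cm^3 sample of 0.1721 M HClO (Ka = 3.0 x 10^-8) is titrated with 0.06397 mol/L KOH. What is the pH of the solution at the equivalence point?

10.10

n(HClO) = 0.1721 x 0.01636 = 0.002816 mol; V(KOH) at equivalence = 0.002816/0.06397 = 0.04401 L.
At equivalence all the acid is converted to ClO-; total volume = 0.01636 + 0.04401 = 0.06037 L, so [ClO-] = 0.002816/0.06037 = 0.04664 M.
Kb = Kw/Ka = 1.0e-14 / 3.0 x 10^-8 = 3.33e-7.
[OH^-] = sqrt(Kb x [ClO-]) = sqrt(3.33e-7 x 0.04664) = 0.000125 M.
pOH = 3.90, so pH = 14.00 - 3.90 = 10.10.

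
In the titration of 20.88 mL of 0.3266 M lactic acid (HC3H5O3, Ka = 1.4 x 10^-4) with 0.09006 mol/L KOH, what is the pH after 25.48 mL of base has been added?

Initial n(HC3H5O3) = 0.3266 x 0.02088 = 0.006819 mol.
n(KOH) added = 0.09006 x 0.02548 = 0.002295 mol, converting that many moles of HC3H5O3 to C3H5O3-.
Remaining n(HC3H5O3) = 0.004525 mol; n(C3H5O3-) = 0.002295 mol.
By Henderson-Hasselbalch, pH = pKa + log([A^-]/[HA]) = 3.85 + log(0.002295/0.004525) = 3.85 + (-0.29) = 3.56.

3.56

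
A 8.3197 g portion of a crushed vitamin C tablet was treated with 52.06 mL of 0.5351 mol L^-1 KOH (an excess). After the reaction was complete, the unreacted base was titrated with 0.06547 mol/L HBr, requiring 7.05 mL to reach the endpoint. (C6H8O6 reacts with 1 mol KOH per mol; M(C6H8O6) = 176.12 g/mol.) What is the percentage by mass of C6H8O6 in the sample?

Total n(KOH) added = 0.5351 x 0.05206 = 0.02786 mol.
n(HBr) used = 0.06547 x 0.007050 = 0.0004616 mol, which equals the excess n(KOH).
So n(KOH) consumed by the sample = 0.02786 - 0.0004616 = 0.02740 mol.
n(C6H8O6) = 0.02740 / 1 = 0.02740 mol.
mass C6H8O6 = 0.02740 x 176.12 = 4.825 g, so %C6H8O6 = 4.825/8.3197 x 100 = 58.0%.

58.0%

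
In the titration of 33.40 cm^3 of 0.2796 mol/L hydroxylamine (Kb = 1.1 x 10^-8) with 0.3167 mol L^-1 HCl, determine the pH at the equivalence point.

3.43

n(NH2OH) = 0.2796 x 0.03340 = 0.009339 mol; V(HCl) at equivalence = 0.009339/0.3167 = 0.02949 L.
At equivalence the base is fully converted to NH3OH+; total volume = 0.06289 L, so [NH3OH+] = 0.009339/0.06289 = 0.1485 M.
Ka(NH3OH+) = Kw/Kb = 1.0e-14 / 1.1 x 10^-8 = 9.09e-7.
[H^+] = sqrt(Ka x [NH3OH+]) = sqrt(9.09e-7 x 0.1485) = 0.000367 M.
pH = -log(0.000367) = 3.43.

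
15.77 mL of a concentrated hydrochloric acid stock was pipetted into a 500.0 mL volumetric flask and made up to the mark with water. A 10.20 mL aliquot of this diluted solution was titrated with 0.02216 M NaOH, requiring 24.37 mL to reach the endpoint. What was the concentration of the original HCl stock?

n(NaOH) = 0.02216 x 0.02437 = 0.0005400 mol.
n(HCl) in the aliquot = 0.0005400 mol.
[diluted HCl] = 0.0005400 / 0.01020 = 0.05295 M.
Dilution factor = 500.0/15.77 = 31.71, so [stock] = 0.05295 x 31.71 = 1.68 M.

1.68 M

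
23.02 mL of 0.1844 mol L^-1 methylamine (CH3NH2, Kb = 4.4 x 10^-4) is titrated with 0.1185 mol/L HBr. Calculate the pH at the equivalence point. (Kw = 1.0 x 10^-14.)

n(CH3NH2) = 0.1844 x 0.02302 = 0.004245 mol; V(HBr) at equivalence = 0.004245/0.1185 = 0.03582 L.
At equivalence the base is fully converted to CH3NH3+; total volume = 0.05884 L, so [CH3NH3+] = 0.004245/0.05884 = 0.07214 M.
Ka(CH3NH3+) = Kw/Kb = 1.0e-14 / 4.4 x 10^-4 = 2.27e-11.
[H^+] = sqrt(Ka x [CH3NH3+]) = sqrt(2.27e-11 x 0.07214) = 1.28e-6 M.
pH = -log(1.28e-6) = 5.89.

5.89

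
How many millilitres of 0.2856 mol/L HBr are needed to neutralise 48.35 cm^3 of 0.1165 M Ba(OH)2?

n(Ba(OH)2) = 0.1165 mol/L x 0.04835 L = 0.005633 mol.
The neutralisation is 1 Ba(OH)2 : 2 HBr, so n(HBr) = 0.005633 x 2/1 = 0.01127 mol.
V(HBr) = 0.01127 / 0.2856 = 0.03945 L = 39.4 mL.

39.4 mL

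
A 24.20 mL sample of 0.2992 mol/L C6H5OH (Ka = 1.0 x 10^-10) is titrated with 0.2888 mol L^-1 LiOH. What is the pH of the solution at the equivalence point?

n(C6H5OH) = 0.2992 x 0.02420 = 0.007241 mol; V(LiOH) at equivalence = 0.007241/0.2888 = 0.02507 L.
At equivalence all the acid is converted to C6H5O-; total volume = 0.02420 + 0.02507 = 0.04927 L, so [C6H5O-] = 0.007241/0.04927 = 0.1470 M.
Kb = Kw/Ka = 1.0e-14 / 1.0 x 10^-10 = 0.000100.
[OH^-] = sqrt(Kb x [C6H5O-]) = sqrt(0.000100 x 0.1470) = 0.00383 M.
pOH = 2.42, so pH = 14.00 - 2.42 = 11.58.

11.58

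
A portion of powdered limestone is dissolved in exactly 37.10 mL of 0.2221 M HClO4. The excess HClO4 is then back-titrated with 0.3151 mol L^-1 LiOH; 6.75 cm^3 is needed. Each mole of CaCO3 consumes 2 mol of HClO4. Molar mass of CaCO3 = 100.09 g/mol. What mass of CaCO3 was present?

Total n(HClO4) added = 0.2221 x 0.03710 = 0.008240 mol.
n(LiOH) used = 0.3151 x 0.006750 = 0.002127 mol, which equals the excess n(HClO4).
So n(HClO4) consumed by the sample = 0.008240 - 0.002127 = 0.006113 mol.
n(CaCO3) = 0.006113 / 2 = 0.003056 mol.
mass = 0.003056 mol x 100.09 g/mol = 0.306 g.

0.306 g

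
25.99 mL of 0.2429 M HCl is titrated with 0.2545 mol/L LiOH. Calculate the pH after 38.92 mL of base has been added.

12.74

n(acid) = 0.2429 x 0.02599 = 0.006313 mol; n(LiOH) added = 0.2545 x 0.03892 = 0.009905 mol.
Base is in excess by 0.009905 - 0.006313 = 0.003592 mol in a total volume of 0.06491 L.
[OH^-] = 0.003592/0.06491 = 0.05534 M, so pOH = 1.26 and pH = 14.00 - 1.26 = 12.74.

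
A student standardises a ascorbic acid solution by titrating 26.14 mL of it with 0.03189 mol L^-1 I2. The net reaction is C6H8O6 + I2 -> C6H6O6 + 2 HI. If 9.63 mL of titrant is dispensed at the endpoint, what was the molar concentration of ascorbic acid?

0.0117 M

n(I2) = 0.03189 x 0.009630 = 0.0003071 mol.
From the balanced equation, 1 mol I2 reacts with 1 mol ascorbic acid, so n(ascorbic acid) = 0.0003071 x 1/1 = 0.0003071 mol.
[ascorbic acid] = 0.0003071 / 0.02614 L = 0.0117 M.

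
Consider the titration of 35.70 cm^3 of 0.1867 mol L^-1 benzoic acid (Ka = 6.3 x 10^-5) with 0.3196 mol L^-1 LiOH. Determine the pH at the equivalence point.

n(C6H5COOH) = 0.1867 x 0.03570 = 0.006665 mol; V(LiOH) at equivalence = 0.006665/0.3196 = 0.02085 L.
At equivalence all the acid is converted to C6H5COO-; total volume = 0.03570 + 0.02085 = 0.05655 L, so [C6H5COO-] = 0.006665/0.05655 = 0.1179 M.
Kb = Kw/Ka = 1.0e-14 / 6.3 x 10^-5 = 1.59e-10.
[OH^-] = sqrt(Kb x [C6H5COO-]) = sqrt(1.59e-10 x 0.1179) = 4.33e-6 M.
pOH = 5.36, so pH = 14.00 - 5.36 = 8.64.

8.64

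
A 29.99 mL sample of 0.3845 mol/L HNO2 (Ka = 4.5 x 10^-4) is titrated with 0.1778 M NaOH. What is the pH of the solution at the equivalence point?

8.22

n(HNO2) = 0.3845 x 0.02999 = 0.01153 mol; V(NaOH) at equivalence = 0.01153/0.1778 = 0.06485 L.
At equivalence all the acid is converted to NO2-; total volume = 0.02999 + 0.06485 = 0.09484 L, so [NO2-] = 0.01153/0.09484 = 0.1216 M.
Kb = Kw/Ka = 1.0e-14 / 4.5 x 10^-4 = 2.22e-11.
[OH^-] = sqrt(Kb x [NO2-]) = sqrt(2.22e-11 x 0.1216) = 1.64e-6 M.
pOH = 5.78, so pH = 14.00 - 5.78 = 8.22.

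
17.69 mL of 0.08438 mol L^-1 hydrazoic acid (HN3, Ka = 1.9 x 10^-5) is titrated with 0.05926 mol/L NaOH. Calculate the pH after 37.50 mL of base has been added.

n(acid) = 0.08438 x 0.01769 = 0.001493 mol; n(NaOH) added = 0.05926 x 0.03750 = 0.002222 mol.
Base is in excess by 0.002222 - 0.001493 = 0.0007296 mol in a total volume of 0.05519 L.
[OH^-] = 0.0007296/0.05519 = 0.01322 M, so pOH = 1.88 and pH = 14.00 - 1.88 = 12.12.

12.12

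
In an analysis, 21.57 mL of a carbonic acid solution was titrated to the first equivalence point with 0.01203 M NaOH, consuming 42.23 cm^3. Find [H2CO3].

0.0236 M

n(NaOH) = 0.01203 x 0.04223 = 0.0005080 mol.
At the first equivalence point, 1 mol OH^- react per mol H2CO3, so n(H2CO3) = 0.0005080 / 1 = 0.0005080 mol.
[H2CO3] = 0.0005080 / 0.02157 L = 0.0236 M.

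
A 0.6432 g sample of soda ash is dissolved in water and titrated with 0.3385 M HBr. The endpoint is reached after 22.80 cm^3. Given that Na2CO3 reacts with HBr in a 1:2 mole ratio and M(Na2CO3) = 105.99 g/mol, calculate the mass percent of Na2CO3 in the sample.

n(HBr) = 0.3385 x 0.02280 = 0.007718 mol.
n(Na2CO3) = 0.007718 / 2 = 0.003859 mol.
mass of Na2CO3 = 0.003859 x 105.99 = 0.4090 g.
% purity = 0.4090 / 0.6432 x 100 = 63.6%.

63.6%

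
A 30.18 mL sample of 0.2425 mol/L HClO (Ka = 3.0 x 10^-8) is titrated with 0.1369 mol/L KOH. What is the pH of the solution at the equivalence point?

n(HClO) = 0.2425 x 0.03018 = 0.007319 mol; V(KOH) at equivalence = 0.007319/0.1369 = 0.05346 L.
At equivalence all the acid is converted to ClO-; total volume = 0.03018 + 0.05346 = 0.08364 L, so [ClO-] = 0.007319/0.08364 = 0.08750 M.
Kb = Kw/Ka = 1.0e-14 / 3.0 x 10^-8 = 3.33e-7.
[OH^-] = sqrt(Kb x [ClO-]) = sqrt(3.33e-7 x 0.08750) = 0.000171 M.
pOH = 3.77, so pH = 14.00 - 3.77 = 10.23.

10.23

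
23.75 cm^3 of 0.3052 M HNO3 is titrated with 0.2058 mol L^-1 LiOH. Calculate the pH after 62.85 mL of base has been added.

n(acid) = 0.3052 x 0.02375 = 0.007249 mol; n(LiOH) added = 0.2058 x 0.06285 = 0.01293 mol.
Base is in excess by 0.01293 - 0.007249 = 0.005686 mol in a total volume of 0.08660 L.
[OH^-] = 0.005686/0.08660 = 0.06566 M, so pOH = 1.18 and pH = 14.00 - 1.18 = 12.82.

12.82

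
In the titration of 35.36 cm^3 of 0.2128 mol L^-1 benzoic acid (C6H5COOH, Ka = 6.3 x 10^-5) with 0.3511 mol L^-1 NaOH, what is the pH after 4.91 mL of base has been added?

3.67

Initial n(C6H5COOH) = 0.2128 x 0.03536 = 0.007525 mol.
n(NaOH) added = 0.3511 x 0.004910 = 0.001724 mol, converting that many moles of C6H5COOH to C6H5COO-.
Remaining n(C6H5COOH) = 0.005801 mol; n(C6H5COO-) = 0.001724 mol.
By Henderson-Hasselbalch, pH = pKa + log([A^-]/[HA]) = 4.20 + log(0.001724/0.005801) = 4.20 + (-0.53) = 3.67.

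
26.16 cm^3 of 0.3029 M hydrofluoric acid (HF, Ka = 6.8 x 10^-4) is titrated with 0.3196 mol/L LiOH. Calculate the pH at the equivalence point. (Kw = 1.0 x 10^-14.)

8.18

n(HF) = 0.3029 x 0.02616 = 0.007924 mol; V(LiOH) at equivalence = 0.007924/0.3196 = 0.02479 L.
At equivalence all the acid is converted to F-; total volume = 0.02616 + 0.02479 = 0.05095 L, so [F-] = 0.007924/0.05095 = 0.1555 M.
Kb = Kw/Ka = 1.0e-14 / 6.8 x 10^-4 = 1.47e-11.
[OH^-] = sqrt(Kb x [F-]) = sqrt(1.47e-11 x 0.1555) = 1.51e-6 M.
pOH = 5.82, so pH = 14.00 - 5.82 = 8.18.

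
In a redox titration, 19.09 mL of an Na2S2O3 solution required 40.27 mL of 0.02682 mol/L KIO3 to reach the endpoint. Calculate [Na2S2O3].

n(KIO3) = 0.02682 x 0.04027 = 0.001080 mol.
From the balanced equation, 1 mol KIO3 reacts with 6 mol Na2S2O3, so n(Na2S2O3) = 0.001080 x 6/1 = 0.006480 mol.
[Na2S2O3] = 0.006480 / 0.01909 L = 0.339 M.

0.339 M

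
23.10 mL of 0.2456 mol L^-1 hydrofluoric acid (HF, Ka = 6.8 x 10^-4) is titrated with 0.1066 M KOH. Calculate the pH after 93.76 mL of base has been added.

12.57

n(acid) = 0.2456 x 0.02310 = 0.005673 mol; n(KOH) added = 0.1066 x 0.09376 = 0.009995 mol.
Base is in excess by 0.009995 - 0.005673 = 0.004321 mol in a total volume of 0.1169 L.
[OH^-] = 0.004321/0.1169 = 0.03698 M, so pOH = 1.43 and pH = 14.00 - 1.43 = 12.57.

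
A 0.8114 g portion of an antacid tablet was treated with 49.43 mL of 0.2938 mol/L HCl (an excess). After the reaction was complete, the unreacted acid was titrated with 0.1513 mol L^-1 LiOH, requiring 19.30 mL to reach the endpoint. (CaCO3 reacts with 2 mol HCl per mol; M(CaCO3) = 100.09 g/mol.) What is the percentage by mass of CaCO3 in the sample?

Total n(HCl) added = 0.2938 x 0.04943 = 0.01452 mol.
n(LiOH) used = 0.1513 x 0.01930 = 0.002920 mol, which equals the excess n(HCl).
So n(HCl) consumed by the sample = 0.01452 - 0.002920 = 0.01160 mol.
n(CaCO3) = 0.01160 / 2 = 0.005801 mol.
mass CaCO3 = 0.005801 x 100.09 = 0.5806 g, so %CaCO3 = 0.5806/0.8114 x 100 = 71.6%.

71.6%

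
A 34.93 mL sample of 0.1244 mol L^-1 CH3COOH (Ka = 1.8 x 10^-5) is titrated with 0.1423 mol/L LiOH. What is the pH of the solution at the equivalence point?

8.78

n(CH3COOH) = 0.1244 x 0.03493 = 0.004345 mol; V(LiOH) at equivalence = 0.004345/0.1423 = 0.03054 L.
At equivalence all the acid is converted to CH3COO-; total volume = 0.03493 + 0.03054 = 0.06547 L, so [CH3COO-] = 0.004345/0.06547 = 0.06637 M.
Kb = Kw/Ka = 1.0e-14 / 1.8 x 10^-5 = 5.56e-10.
[OH^-] = sqrt(Kb x [CH3COO-]) = sqrt(5.56e-10 x 0.06637) = 6.07e-6 M.
pOH = 5.22, so pH = 14.00 - 5.22 = 8.78.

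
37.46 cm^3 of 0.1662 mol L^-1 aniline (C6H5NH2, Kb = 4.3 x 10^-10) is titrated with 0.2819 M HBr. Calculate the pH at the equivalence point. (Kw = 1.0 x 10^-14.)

2.81

n(C6H5NH2) = 0.1662 x 0.03746 = 0.006226 mol; V(HBr) at equivalence = 0.006226/0.2819 = 0.02209 L.
At equivalence the base is fully converted to C6H5NH3+; total volume = 0.05955 L, so [C6H5NH3+] = 0.006226/0.05955 = 0.1046 M.
Ka(C6H5NH3+) = Kw/Kb = 1.0e-14 / 4.3 x 10^-10 = 2.33e-5.
[H^+] = sqrt(Ka x [C6H5NH3+]) = sqrt(2.33e-5 x 0.1046) = 0.00156 M.
pH = -log(0.00156) = 2.81.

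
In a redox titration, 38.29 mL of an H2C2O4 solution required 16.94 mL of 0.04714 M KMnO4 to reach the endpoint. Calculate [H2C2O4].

0.0521 M

n(KMnO4) = 0.04714 x 0.01694 = 0.0007986 mol.
From the balanced equation, 2 mol KMnO4 reacts with 5 mol H2C2O4, so n(H2C2O4) = 0.0007986 x 5/2 = 0.001996 mol.
[H2C2O4] = 0.001996 / 0.03829 L = 0.0521 M.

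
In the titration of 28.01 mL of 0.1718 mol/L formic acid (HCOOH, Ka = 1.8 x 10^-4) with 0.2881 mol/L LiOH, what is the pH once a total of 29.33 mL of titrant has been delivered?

12.80

n(acid) = 0.1718 x 0.02801 = 0.004812 mol; n(LiOH) added = 0.2881 x 0.02933 = 0.008450 mol.
Base is in excess by 0.008450 - 0.004812 = 0.003638 mol in a total volume of 0.05734 L.
[OH^-] = 0.003638/0.05734 = 0.06344 M, so pOH = 1.20 and pH = 14.00 - 1.20 = 12.80.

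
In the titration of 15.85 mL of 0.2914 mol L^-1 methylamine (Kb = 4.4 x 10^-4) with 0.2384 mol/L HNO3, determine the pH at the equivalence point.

5.76

n(CH3NH2) = 0.2914 x 0.01585 = 0.004619 mol; V(HNO3) at equivalence = 0.004619/0.2384 = 0.01937 L.
At equivalence the base is fully converted to CH3NH3+; total volume = 0.03522 L, so [CH3NH3+] = 0.004619/0.03522 = 0.1311 M.
Ka(CH3NH3+) = Kw/Kb = 1.0e-14 / 4.4 x 10^-4 = 2.27e-11.
[H^+] = sqrt(Ka x [CH3NH3+]) = sqrt(2.27e-11 x 0.1311) = 1.73e-6 M.
pH = -log(1.73e-6) = 5.76.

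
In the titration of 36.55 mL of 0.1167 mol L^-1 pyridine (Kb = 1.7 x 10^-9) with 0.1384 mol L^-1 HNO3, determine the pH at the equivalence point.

n(C5H5N) = 0.1167 x 0.03655 = 0.004265 mol; V(HNO3) at equivalence = 0.004265/0.1384 = 0.03082 L.
At equivalence the base is fully converted to C5H5NH+; total volume = 0.06737 L, so [C5H5NH+] = 0.004265/0.06737 = 0.06331 M.
Ka(C5H5NH+) = Kw/Kb = 1.0e-14 / 1.7 x 10^-9 = 5.88e-6.
[H^+] = sqrt(Ka x [C5H5NH+]) = sqrt(5.88e-6 x 0.06331) = 0.000610 M.
pH = -log(0.000610) = 3.21.

3.21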